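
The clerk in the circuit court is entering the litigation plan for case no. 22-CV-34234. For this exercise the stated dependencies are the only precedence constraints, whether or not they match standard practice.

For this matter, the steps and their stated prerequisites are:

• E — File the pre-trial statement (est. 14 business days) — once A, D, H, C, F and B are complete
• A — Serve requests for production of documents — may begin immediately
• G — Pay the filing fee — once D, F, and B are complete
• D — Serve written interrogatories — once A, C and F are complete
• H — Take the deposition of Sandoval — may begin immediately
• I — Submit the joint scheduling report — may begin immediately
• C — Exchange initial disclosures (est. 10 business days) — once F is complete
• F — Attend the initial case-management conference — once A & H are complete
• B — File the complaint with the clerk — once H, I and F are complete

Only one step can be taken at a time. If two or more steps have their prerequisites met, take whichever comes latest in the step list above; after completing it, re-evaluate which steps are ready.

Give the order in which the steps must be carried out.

I H A F B C D G E

Nothing is required for I, H and A. I is listed later → I first.
H and A are both available; H is listed later → H.
That leaves A as the only ready step → A.
F is the only step now ready → F.
Now B and C have their prerequisites met. B is listed later, so B next.
C needed F, now all done → C.
D is the only step now ready → D.
Now G and E have their prerequisites met. G is listed later, so G next.
E needed B, F, C, H, D and A, now all done → E.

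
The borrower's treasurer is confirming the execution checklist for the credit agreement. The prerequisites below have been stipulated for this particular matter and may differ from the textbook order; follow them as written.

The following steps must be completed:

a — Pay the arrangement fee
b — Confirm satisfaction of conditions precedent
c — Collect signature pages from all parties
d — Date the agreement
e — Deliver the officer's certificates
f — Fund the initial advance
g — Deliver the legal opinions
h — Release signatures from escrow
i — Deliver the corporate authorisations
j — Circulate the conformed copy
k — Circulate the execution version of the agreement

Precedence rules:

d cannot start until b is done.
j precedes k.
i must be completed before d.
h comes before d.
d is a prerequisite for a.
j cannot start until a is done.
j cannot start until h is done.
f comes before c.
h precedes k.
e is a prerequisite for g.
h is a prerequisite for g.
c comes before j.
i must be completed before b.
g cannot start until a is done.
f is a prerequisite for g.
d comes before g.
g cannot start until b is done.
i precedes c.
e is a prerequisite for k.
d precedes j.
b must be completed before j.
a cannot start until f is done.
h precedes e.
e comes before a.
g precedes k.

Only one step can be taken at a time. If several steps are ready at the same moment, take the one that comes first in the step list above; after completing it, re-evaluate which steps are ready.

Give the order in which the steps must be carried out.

f, h, e, i, b, c, d, a, g, j, k

Nothing is required for f, h and i. f is listed earlier → f first.
Now h and i have their prerequisites met. h is listed earlier, so h next.
e and i are both available; e is listed earlier → e.
That leaves i as the only ready step → i.
Ready: b and c. b is listed earlier → b.
c and d are both available; c is listed earlier → c.
d is the only step now ready → d.
That leaves a as the only ready step → a.
Ready: g and j. g is listed earlier → g.
j needed a, b, c, d and h, now all done → j.
k needed e, g, h and j, now all done → k.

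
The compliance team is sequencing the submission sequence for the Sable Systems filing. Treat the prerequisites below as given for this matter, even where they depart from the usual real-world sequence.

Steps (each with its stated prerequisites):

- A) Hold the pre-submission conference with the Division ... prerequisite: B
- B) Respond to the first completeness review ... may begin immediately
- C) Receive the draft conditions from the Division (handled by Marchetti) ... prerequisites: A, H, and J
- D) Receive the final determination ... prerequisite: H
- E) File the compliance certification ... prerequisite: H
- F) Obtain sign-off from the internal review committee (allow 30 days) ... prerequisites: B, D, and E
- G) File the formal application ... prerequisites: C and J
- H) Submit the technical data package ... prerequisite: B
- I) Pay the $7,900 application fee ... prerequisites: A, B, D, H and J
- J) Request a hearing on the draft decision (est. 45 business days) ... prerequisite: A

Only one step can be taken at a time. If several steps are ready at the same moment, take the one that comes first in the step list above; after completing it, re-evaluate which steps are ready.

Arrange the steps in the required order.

B A H D E F J C G I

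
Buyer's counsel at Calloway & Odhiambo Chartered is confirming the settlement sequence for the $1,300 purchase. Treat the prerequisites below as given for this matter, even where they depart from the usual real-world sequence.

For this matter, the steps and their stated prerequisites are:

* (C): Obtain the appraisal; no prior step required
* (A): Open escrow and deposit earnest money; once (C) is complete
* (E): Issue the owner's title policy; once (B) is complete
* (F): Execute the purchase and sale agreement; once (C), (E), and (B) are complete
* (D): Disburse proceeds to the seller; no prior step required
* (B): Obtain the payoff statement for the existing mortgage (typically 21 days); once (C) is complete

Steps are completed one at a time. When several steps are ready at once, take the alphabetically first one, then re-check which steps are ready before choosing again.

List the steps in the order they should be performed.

(C) and (D) have no prerequisites; (C) has the earlier label, so (C) is first.
(A) and (B) now also ready, so the ready set is {(A), (B), (D)}; (A) has the earlier label → (A).
(B) and (D) are both available; (B) has the earlier label → (B).
Ready: (D) and (E). (D) has the earlier label → (D).
Next only (E) has its prerequisites met → (E).
(F) needed (B), (C) and (E), now all done → (F).

(C) → (A) → (B) → (D) → (E) → (F)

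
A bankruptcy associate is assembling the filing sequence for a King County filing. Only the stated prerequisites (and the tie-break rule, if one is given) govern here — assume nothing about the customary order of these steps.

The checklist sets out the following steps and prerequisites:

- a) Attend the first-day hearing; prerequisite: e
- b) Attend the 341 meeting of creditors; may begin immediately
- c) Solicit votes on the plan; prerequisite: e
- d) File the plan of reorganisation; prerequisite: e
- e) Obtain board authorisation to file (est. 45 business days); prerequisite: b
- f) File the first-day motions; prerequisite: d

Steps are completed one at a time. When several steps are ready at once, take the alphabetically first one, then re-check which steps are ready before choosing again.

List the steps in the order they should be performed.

b is the only step with nothing outstanding, so it goes first.
e is the only step now ready → e.
a, c and d are all available; a has the earlier label → a.
Now c and d have their prerequisites met. c has the earlier label, so c next.
d needed e, now all done → d.
f needed d, now all done → f.

b, e, a, c, d, f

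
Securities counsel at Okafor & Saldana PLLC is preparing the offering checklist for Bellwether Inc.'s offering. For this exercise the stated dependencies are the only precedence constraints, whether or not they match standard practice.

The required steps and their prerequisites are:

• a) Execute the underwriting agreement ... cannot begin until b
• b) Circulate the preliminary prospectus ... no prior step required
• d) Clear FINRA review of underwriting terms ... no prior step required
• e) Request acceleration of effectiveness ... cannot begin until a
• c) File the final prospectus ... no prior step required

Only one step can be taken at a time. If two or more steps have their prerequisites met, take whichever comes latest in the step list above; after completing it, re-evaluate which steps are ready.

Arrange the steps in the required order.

c, d and b have no prerequisites; c is listed later, so c is first.
Ready: d and b. d is listed later → d.
b is the only step now ready → b.
a needed b, now all done → a.
e needed a, now all done → e.

c, d, b, a, e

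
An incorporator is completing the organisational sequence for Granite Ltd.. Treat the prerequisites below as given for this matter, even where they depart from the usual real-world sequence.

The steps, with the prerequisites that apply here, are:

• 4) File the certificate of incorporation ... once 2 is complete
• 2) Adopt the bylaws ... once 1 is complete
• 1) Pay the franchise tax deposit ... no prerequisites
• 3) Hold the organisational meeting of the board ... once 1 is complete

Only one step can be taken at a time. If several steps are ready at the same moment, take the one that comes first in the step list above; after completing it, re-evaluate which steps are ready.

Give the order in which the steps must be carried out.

1 has no prerequisites → 1 first.
2 and 3 are both available; 2 is listed earlier → 2.
Ready: 4 and 3. 4 is listed earlier → 4.
3 needed 1, now all done → 3.

1, 2, 4, 3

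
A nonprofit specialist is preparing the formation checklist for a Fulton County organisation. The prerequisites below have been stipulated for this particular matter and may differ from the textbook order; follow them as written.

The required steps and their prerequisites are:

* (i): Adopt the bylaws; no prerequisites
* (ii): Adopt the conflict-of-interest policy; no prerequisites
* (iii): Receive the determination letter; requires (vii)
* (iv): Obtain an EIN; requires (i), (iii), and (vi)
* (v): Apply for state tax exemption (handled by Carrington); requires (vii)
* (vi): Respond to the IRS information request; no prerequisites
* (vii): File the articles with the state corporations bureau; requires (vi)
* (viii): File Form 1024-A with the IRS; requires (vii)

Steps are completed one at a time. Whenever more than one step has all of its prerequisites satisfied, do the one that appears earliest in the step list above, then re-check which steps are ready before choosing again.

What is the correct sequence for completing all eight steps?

(i) → (ii) → (vi) → (vii) → (iii) → (iv) → (v) → (viii)

(i), (ii) and (vi) have no prerequisites; (i) is listed earlier, so (i) is first.
(ii) and (vi) are both available; (ii) is listed earlier → (ii).
That leaves (vi) as the only ready step → (vi).
(vii) needed (vi), now all done → (vii).
Ready: (iii), (v) and (viii). (iii) is listed earlier → (iii).
(iv) now also ready, so the ready set is {(iv), (v), (viii)}; (iv) is listed earlier → (iv).
Ready: (v) and (viii). (v) is listed earlier → (v).
Next only (viii) has its prerequisites met → (viii).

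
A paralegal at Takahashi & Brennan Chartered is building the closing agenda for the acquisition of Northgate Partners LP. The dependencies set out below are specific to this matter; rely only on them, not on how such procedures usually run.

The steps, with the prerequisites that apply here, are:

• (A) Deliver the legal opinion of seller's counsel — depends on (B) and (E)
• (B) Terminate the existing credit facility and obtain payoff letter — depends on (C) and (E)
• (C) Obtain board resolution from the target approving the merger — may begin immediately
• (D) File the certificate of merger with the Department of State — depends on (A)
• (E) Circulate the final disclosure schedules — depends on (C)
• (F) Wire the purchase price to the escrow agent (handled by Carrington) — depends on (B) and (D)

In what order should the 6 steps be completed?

(C) has no prerequisites → (C) first.
That leaves (E) as the only ready step → (E).
(B) is the only step now ready → (B).
That leaves (A) as the only ready step → (A).
(D) needed (A), now all done → (D).
(F) needed (B) and (D), now all done → (F).

(C) → (E) → (B) → (A) → (D) → (F)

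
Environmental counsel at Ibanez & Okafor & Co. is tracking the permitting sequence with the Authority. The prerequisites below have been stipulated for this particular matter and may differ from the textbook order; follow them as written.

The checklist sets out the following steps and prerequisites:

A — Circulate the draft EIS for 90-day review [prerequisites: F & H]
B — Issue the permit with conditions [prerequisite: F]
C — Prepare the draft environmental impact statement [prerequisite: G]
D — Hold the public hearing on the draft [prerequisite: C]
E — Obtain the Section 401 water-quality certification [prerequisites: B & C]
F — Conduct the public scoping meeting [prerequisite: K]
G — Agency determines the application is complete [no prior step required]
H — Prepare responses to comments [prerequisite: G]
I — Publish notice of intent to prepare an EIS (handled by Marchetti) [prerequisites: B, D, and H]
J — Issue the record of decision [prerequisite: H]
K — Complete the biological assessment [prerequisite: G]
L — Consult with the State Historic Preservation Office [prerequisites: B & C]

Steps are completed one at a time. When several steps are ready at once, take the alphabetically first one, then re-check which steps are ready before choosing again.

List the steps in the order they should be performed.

G, C, D, H, J, K, F, A, B, E, I, L

G is the only step with nothing outstanding, so it goes first.
Now C, H and K have their prerequisites met. C has the earlier label, so C next.
Now D, H and K have their prerequisites met. D has the earlier label, so D next.
Now H and K have their prerequisites met. H has the earlier label, so H next.
J now also ready, so the ready set is {J, K}; J has the earlier label → J.
K needed G, now all done → K.
That leaves F as the only ready step → F.
Now A and B have their prerequisites met. A has the earlier label, so A next.
That leaves B as the only ready step → B.
Ready: E, I and L. E has the earlier label → E.
I and L are both available; I has the earlier label → I.
Next only L has its prerequisites met → L.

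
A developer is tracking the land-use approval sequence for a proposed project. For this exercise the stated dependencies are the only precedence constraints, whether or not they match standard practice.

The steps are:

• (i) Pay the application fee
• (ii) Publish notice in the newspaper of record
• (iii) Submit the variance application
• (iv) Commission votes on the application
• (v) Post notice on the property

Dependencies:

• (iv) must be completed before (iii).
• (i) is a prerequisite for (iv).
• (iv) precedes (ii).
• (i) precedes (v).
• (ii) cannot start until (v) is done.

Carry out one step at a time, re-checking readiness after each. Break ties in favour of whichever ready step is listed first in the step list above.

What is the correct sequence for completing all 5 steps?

Only (i) has no prerequisites, so it is first.
(iv) and (v) are both available; (iv) is listed earlier → (iv).
(iii) now also ready, so the ready set is {(iii), (v)}; (iii) is listed earlier → (iii).
(v) is the only step now ready → (v).
(ii) is the only step now ready → (ii).

(i) → (iv) → (iii) → (v) → (ii)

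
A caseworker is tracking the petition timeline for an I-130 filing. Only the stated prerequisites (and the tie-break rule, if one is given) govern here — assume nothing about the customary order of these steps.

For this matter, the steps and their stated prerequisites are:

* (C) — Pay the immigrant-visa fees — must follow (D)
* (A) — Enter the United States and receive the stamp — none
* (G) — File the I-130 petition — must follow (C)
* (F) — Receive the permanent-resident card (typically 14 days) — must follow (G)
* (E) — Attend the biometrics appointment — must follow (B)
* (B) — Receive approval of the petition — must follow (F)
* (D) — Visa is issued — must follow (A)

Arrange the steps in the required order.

(A), (D), (C), (G), (F), (B), (E)

(A) is the only step with nothing outstanding, so it goes first.
Next only (D) has its prerequisites met → (D).
(C) needed (D), now all done → (C).
(G) is the only step now ready → (G).
(F) needed (G), now all done → (F).
That leaves (B) as the only ready step → (B).
That leaves (E) as the only ready step → (E).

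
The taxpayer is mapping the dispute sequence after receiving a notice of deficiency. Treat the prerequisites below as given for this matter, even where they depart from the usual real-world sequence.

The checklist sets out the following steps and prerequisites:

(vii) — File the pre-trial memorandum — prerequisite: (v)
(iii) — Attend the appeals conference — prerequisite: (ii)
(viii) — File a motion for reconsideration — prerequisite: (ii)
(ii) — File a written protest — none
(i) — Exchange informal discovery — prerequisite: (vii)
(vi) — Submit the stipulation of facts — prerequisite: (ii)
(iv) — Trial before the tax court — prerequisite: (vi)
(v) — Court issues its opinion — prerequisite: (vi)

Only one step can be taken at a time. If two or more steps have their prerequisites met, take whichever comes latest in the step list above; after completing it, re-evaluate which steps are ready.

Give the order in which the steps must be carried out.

(ii) has no prerequisites → (ii) first.
(vi), (viii) and (iii) are all available; (vi) is listed later → (vi).
Ready: (v), (iv), (viii) and (iii). (v) is listed later → (v).
(vii) now also ready, so the ready set is {(iv), (viii), (iii), (vii)}; (iv) is listed later → (iv).
(viii), (iii) and (vii) are all available; (viii) is listed later → (viii).
Ready: (iii) and (vii). (iii) is listed later → (iii).
(vii) is the only step now ready → (vii).
That leaves (i) as the only ready step → (i).

(ii) (vi) (v) (iv) (viii) (iii) (vii) (i)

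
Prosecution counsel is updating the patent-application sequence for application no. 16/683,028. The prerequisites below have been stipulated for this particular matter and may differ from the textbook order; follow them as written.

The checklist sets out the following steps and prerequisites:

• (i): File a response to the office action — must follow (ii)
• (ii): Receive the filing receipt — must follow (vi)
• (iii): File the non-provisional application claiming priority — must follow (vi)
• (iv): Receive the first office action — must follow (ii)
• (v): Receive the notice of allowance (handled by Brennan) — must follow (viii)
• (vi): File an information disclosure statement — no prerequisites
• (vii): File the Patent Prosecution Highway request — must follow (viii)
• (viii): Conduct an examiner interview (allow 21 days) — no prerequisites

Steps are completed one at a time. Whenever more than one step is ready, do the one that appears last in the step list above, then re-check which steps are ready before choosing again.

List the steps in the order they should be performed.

Nothing is required for (viii) and (vi). (viii) is listed later → (viii) first.
(vii) and (v) now also ready, so the ready set is {(vii), (vi), (v)}; (vii) is listed later → (vii).
(vi) and (v) are both available; (vi) is listed later → (vi).
Ready: (v), (iii) and (ii). (v) is listed later → (v).
Now (iii) and (ii) have their prerequisites met. (iii) is listed later, so (iii) next.
Next only (ii) has its prerequisites met → (ii).
Ready: (iv) and (i). (iv) is listed later → (iv).
Next only (i) has its prerequisites met → (i).

(viii) (vii) (vi) (v) (iii) (ii) (iv) (i)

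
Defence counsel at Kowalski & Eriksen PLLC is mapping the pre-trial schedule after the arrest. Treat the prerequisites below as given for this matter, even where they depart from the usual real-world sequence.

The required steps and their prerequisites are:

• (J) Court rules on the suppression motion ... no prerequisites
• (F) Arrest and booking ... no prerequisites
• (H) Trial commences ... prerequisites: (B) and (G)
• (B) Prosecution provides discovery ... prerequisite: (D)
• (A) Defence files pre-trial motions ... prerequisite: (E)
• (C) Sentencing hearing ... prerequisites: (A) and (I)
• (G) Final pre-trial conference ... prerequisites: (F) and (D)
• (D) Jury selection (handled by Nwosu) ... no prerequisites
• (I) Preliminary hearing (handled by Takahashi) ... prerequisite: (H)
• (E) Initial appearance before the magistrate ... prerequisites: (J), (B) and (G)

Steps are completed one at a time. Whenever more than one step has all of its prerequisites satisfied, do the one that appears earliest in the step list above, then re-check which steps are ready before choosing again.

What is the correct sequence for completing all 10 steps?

Nothing is required for (J), (F) and (D). (J) is listed earlier → (J) first.
Now (F) and (D) have their prerequisites met. (F) is listed earlier, so (F) next.
Next only (D) has its prerequisites met → (D).
(B) and (G) are both available; (B) is listed earlier → (B).
(G) is the only step now ready → (G).
(H) and (E) are both available; (H) is listed earlier → (H).
(I) and (E) are both available; (I) is listed earlier → (I).
(E) is the only step now ready → (E).
Next only (A) has its prerequisites met → (A).
That leaves (C) as the only ready step → (C).

(J) → (F) → (D) → (B) → (G) → (H) → (I) → (E) → (A) → (C)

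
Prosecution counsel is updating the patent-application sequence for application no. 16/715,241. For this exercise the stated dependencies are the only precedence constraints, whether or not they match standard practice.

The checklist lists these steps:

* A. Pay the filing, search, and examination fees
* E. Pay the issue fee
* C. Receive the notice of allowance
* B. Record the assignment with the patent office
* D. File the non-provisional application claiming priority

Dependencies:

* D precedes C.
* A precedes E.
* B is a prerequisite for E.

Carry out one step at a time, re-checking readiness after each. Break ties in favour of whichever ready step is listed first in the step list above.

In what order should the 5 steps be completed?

A → B → E → D → C

Nothing is required for A, B and D. A is listed earlier → A first.
Now B and D have their prerequisites met. B is listed earlier, so B next.
E now also ready, so the ready set is {E, D}; E is listed earlier → E.
D is the only step now ready → D.
C is the only step now ready → C.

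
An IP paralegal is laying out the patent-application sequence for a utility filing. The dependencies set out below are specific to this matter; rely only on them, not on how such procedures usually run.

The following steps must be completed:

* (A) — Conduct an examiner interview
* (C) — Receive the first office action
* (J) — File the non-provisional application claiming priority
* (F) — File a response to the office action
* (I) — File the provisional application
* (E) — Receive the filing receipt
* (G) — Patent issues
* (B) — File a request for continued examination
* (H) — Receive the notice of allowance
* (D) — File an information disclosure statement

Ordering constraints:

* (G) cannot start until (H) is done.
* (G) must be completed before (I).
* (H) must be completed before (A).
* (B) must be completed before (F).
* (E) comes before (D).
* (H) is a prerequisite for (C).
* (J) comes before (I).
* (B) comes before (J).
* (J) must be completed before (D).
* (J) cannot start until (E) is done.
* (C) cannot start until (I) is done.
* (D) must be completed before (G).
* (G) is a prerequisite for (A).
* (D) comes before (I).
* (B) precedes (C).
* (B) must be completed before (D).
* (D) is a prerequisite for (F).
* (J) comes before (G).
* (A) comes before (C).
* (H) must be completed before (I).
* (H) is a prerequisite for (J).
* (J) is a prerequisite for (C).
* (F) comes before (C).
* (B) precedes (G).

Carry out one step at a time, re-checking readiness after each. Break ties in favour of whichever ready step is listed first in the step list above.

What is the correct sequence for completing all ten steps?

Nothing is required for (E), (B) and (H). (E) is listed earlier → (E) first.
Ready: (B) and (H). (B) is listed earlier → (B).
That leaves (H) as the only ready step → (H).
Next only (J) has its prerequisites met → (J).
Next only (D) has its prerequisites met → (D).
Ready: (F) and (G). (F) is listed earlier → (F).
(G) needed (J), (B), (H) and (D), now all done → (G).
Ready: (A) and (I). (A) is listed earlier → (A).
(I) needed (J), (G), (H) and (D), now all done → (I).
(C) is the only step now ready → (C).

(E) → (B) → (H) → (J) → (D) → (F) → (G) → (A) → (I) → (C)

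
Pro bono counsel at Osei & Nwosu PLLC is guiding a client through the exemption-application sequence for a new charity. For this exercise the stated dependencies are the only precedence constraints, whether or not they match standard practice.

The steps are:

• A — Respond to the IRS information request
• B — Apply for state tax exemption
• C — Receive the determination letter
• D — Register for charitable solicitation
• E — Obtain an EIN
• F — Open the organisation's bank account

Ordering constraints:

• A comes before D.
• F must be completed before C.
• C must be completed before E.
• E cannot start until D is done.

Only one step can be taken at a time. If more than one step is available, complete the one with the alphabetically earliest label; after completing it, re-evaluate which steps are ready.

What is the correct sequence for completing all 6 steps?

A, B and F have no prerequisites; A has the earlier label, so A is first.
D now also ready, so the ready set is {B, D, F}; B has the earlier label → B.
D and F are both available; D has the earlier label → D.
Next only F has its prerequisites met → F.
Next only C has its prerequisites met → C.
E is the only step now ready → E.

A → B → D → F → C → E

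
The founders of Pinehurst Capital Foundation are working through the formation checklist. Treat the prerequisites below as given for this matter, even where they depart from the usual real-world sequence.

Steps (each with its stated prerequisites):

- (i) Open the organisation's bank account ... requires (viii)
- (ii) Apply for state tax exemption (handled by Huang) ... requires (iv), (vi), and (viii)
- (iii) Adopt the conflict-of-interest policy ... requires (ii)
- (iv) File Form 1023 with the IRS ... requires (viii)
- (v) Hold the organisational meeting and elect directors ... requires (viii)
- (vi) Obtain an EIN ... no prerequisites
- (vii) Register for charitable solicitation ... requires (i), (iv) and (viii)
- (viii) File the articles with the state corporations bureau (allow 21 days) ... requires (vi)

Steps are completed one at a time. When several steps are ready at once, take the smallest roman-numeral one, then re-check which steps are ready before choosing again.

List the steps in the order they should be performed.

(vi) is the only step with nothing outstanding, so it goes first.
Next only (viii) has its prerequisites met → (viii).
Ready: (i), (iv) and (v). (i) has the earlier label → (i).
Ready: (iv) and (v). (iv) has the earlier label → (iv).
(ii), (v) and (vii) are all available; (ii) has the earlier label → (ii).
(iii) now also ready, so the ready set is {(iii), (v), (vii)}; (iii) has the earlier label → (iii).
Now (v) and (vii) have their prerequisites met. (v) has the earlier label, so (v) next.
(vii) needed (i), (iv) and (viii), now all done → (vii).

(vi) → (viii) → (i) → (iv) → (ii) → (iii) → (v) → (vii)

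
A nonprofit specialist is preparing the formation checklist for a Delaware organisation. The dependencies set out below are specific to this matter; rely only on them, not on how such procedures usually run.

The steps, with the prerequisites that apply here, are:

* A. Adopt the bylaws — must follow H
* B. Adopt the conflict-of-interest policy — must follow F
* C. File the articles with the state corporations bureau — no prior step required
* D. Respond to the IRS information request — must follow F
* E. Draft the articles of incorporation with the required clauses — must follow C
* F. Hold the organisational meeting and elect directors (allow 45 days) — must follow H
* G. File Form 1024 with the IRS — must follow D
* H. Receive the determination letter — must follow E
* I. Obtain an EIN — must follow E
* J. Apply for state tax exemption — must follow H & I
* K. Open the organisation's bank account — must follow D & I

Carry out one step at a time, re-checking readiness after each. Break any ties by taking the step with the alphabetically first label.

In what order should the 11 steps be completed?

Only C has no prerequisites, so it is first.
E is the only step now ready → E.
Ready: H and I. H has the earlier label → H.
A, F and I are all available; A has the earlier label → A.
Now F and I have their prerequisites met. F has the earlier label, so F next.
Ready: B, D and I. B has the earlier label → B.
Ready: D and I. D has the earlier label → D.
G now also ready, so the ready set is {G, I}; G has the earlier label → G.
I needed E, now all done → I.
Ready: J and K. J has the earlier label → J.
K needed D and I, now all done → K.

C E H A F B D G I J K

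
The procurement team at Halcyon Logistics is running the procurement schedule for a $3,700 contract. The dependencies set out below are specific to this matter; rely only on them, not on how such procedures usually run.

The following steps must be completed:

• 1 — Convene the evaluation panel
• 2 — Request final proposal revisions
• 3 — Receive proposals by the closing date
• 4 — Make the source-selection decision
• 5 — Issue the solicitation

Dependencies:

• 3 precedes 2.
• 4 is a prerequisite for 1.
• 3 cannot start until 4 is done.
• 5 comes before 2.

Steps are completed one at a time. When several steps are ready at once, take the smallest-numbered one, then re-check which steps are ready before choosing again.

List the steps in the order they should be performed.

4, 1, 3, 5, 2

Nothing is required for 4 and 5. 4 has the earlier label → 4 first.
1, 3 and 5 are all available; 1 has the earlier label → 1.
Now 3 and 5 have their prerequisites met. 3 has the earlier label, so 3 next.
That leaves 5 as the only ready step → 5.
2 needed 3 and 5, now all done → 2.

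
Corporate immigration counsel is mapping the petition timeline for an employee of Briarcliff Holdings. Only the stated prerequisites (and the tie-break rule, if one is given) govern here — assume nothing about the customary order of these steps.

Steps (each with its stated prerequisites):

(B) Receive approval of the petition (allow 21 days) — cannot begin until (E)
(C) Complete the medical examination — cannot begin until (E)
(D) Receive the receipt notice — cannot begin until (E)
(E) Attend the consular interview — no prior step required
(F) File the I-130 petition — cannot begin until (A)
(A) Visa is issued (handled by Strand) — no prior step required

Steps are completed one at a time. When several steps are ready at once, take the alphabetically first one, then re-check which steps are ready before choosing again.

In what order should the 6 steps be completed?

(A) and (E) have no prerequisites; (A) has the earlier label, so (A) is first.
(E) and (F) are both available; (E) has the earlier label → (E).
(B), (C) and (D) now also ready, so the ready set is {(B), (C), (D), (F)}; (B) has the earlier label → (B).
(C), (D) and (F) are all available; (C) has the earlier label → (C).
(D) and (F) are both available; (D) has the earlier label → (D).
(F) needed (A), now all done → (F).

(A) (E) (B) (C) (D) (F)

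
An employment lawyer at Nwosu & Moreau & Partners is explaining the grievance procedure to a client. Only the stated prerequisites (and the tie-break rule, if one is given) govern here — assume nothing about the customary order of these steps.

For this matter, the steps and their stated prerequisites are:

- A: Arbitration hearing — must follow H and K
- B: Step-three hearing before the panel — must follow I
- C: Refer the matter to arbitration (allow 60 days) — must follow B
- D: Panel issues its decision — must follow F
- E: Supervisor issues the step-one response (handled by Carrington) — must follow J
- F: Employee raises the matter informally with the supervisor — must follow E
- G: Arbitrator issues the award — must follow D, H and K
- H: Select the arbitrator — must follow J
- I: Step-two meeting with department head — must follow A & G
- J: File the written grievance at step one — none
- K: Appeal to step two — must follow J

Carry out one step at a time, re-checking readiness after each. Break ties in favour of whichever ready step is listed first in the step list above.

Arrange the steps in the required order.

Only J has no prerequisites, so it is first.
Now E, H and K have their prerequisites met. E is listed earlier, so E next.
F now also ready, so the ready set is {F, H, K}; F is listed earlier → F.
Now D, H and K have their prerequisites met. D is listed earlier, so D next.
Ready: H and K. H is listed earlier → H.
That leaves K as the only ready step → K.
A and G are both available; A is listed earlier → A.
G needed D, H and K, now all done → G.
I needed A and G, now all done → I.
That leaves B as the only ready step → B.
C needed B, now all done → C.

J, E, F, D, H, K, A, G, I, B, C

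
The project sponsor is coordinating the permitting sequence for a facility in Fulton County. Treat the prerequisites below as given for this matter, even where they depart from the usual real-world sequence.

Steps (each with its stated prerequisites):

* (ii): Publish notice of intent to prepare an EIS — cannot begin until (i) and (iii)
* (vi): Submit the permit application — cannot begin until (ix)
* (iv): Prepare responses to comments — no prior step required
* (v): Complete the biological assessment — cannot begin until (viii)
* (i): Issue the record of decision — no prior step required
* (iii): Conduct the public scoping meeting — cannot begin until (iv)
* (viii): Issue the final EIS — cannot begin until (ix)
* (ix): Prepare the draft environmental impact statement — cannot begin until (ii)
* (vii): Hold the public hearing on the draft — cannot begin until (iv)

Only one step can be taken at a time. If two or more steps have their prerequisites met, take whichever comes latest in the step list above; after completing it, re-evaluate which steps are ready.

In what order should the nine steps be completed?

(i) and (iv) have no prerequisites; (i) is listed later, so (i) is first.
(iv) is the only step now ready → (iv).
(vii) and (iii) are both available; (vii) is listed later → (vii).
Next only (iii) has its prerequisites met → (iii).
(ii) is the only step now ready → (ii).
That leaves (ix) as the only ready step → (ix).
Now (viii) and (vi) have their prerequisites met. (viii) is listed later, so (viii) next.
(v) and (vi) are both available; (v) is listed later → (v).
(vi) needed (ix), now all done → (vi).

(i), (iv), (vii), (iii), (ii), (ix), (viii), (v), (vi)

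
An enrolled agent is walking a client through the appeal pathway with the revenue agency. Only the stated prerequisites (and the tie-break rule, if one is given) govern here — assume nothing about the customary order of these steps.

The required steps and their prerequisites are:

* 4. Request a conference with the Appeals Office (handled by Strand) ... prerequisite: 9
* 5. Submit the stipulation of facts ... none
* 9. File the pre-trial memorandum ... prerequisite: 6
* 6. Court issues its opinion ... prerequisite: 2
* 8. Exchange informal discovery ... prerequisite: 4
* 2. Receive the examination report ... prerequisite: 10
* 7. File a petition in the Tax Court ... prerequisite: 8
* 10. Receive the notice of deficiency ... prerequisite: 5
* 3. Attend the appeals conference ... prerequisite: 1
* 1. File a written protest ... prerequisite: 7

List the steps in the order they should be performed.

5 is the only step with nothing outstanding, so it goes first.
That leaves 10 as the only ready step → 10.
2 needed 10, now all done → 2.
6 needed 2, now all done → 6.
That leaves 9 as the only ready step → 9.
4 is the only step now ready → 4.
8 needed 4, now all done → 8.
That leaves 7 as the only ready step → 7.
1 needed 7, now all done → 1.
3 needed 1, now all done → 3.

5 10 2 6 9 4 8 7 1 3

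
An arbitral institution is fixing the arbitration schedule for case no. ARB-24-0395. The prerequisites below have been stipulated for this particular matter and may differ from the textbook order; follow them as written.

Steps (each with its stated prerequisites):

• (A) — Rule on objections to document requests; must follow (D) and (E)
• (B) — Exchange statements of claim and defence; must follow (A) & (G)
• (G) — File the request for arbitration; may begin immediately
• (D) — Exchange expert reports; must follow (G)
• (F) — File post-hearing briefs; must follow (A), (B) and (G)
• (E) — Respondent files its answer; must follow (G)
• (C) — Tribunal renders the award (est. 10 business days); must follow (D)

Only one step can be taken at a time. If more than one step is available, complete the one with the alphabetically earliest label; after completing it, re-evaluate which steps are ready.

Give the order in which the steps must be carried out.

(G), (D), (C), (E), (A), (B), (F)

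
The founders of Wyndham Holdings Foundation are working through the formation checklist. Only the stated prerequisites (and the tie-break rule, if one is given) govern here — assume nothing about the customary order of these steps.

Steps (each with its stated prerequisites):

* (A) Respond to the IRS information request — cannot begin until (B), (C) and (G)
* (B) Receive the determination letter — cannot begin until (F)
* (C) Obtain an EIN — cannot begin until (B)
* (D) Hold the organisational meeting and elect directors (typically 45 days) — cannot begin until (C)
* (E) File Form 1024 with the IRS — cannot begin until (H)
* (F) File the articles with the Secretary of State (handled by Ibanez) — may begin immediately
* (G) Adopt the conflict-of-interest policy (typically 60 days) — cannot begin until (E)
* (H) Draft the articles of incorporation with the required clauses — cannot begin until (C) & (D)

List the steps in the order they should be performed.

(F) is the only step with nothing outstanding, so it goes first.
(B) needed (F), now all done → (B).
(C) needed (B), now all done → (C).
(D) needed (C), now all done → (D).
(H) is the only step now ready → (H).
Next only (E) has its prerequisites met → (E).
(G) is the only step now ready → (G).
(A) is the only step now ready → (A).

(F) (B) (C) (D) (H) (E) (G) (A)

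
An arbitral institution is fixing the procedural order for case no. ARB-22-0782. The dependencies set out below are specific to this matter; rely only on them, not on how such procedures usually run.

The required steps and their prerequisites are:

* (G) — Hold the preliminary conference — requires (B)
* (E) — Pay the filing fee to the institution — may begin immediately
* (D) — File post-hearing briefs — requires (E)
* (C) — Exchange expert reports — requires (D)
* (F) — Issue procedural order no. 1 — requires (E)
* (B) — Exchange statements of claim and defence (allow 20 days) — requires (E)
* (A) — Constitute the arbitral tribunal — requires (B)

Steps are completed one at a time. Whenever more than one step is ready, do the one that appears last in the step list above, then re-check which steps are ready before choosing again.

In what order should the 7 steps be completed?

(E) is the only step with nothing outstanding, so it goes first.
(B), (F) and (D) are all available; (B) is listed later → (B).
(A) and (G) now also ready, so the ready set is {(A), (F), (D), (G)}; (A) is listed later → (A).
Ready: (F), (D) and (G). (F) is listed later → (F).
Ready: (D) and (G). (D) is listed later → (D).
(C) now also ready, so the ready set is {(C), (G)}; (C) is listed later → (C).
That leaves (G) as the only ready step → (G).

(E) → (B) → (A) → (F) → (D) → (C) → (G)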